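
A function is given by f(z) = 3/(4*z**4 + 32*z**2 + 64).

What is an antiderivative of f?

Whatever form F(z) takes, F'(z) = f(z) is non-negotiable.
Check: d/dz[3*z/(32*z**2 + 128) + 3*atan(z/2)/64] = 3/(4*z**4 + 32*z**2 + 64) = f(z).

An antiderivative is F(z) = 3*z/(32*z**2 + 128) + 3*atan(z/2)/64.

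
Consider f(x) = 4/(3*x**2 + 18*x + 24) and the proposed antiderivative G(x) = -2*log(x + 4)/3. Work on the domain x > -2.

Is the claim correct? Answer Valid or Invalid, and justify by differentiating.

d/dx[G] = -2/(3*x + 12)
d/dx[G] - f(x) = -2/(3*x + 6) != 0.

Invalid: d/dx[G] - f = -2/(3*x + 6), which is not 0.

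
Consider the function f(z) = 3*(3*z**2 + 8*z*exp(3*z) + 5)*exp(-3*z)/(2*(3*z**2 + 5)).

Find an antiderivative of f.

Whatever form F(z) takes, F'(z) = f(z) is non-negotiable.
Check: d/dz[2*log(3*z**2/2 + 5/2) - exp(-3*z)/2] = (9*z**2 + 24*z*exp(3*z) + 15)/(6*z**2*exp(3*z) + 10*exp(3*z)), which equals f(z).

An antiderivative is F(z) = 2*log(3*z**2/2 + 5/2) - exp(-3*z)/2.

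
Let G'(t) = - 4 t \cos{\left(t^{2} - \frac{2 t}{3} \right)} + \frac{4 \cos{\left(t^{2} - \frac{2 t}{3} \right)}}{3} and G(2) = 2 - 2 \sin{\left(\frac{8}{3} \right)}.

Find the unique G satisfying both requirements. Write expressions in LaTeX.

G(t) = 2 - 2 \sin{\left(t^{2} - \frac{2 t}{3} \right)}

G'(t) matches the chain-rule pattern g'(h)*h' with inner function h(t) = t^{2} - \frac{2 t}{3}; substituting u = h(t) collapses the integral.
A general antiderivative is - 2 \sin{\left(t^{2} - \frac{2 t}{3} \right)} + C.
The condition gives C = 2 - 2 \sin{\left(\frac{8}{3} \right)} - (- 2 \sin{\left(\frac{8}{3} \right)}) = 2.
So G(t) = 2 - 2 \sin{\left(t^{2} - \frac{2 t}{3} \right)}.
Check: d/dt[2 - 2 \sin{\left(t^{2} - \frac{2 t}{3} \right)}] = - 4 t \cos{\left(t^{2} - \frac{2 t}{3} \right)} + \frac{4 \cos{\left(t^{2} - \frac{2 t}{3} \right)}}{3} = G'(t).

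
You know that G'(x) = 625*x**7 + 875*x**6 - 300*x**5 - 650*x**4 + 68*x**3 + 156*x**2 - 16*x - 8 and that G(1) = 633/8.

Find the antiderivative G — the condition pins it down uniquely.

G(x) = ((5*x**2 + 2*x - 2)**4 + 8)/8

G'(x) matches the chain-rule pattern g'(h)*h' with inner function h(x) = 5*x**2/2 + x - 1; substituting u = h(x) collapses the integral.
A general antiderivative is 2*(5*x**2/2 + x - 1)**4 + C.
The condition gives C = 633/8 - (625/8) = 1.
So G(x) = ((5*x**2 + 2*x - 2)**4 + 8)/8.
Check: d/dx[((5*x**2 + 2*x - 2)**4 + 8)/8] = 625*x**7 + 875*x**6 - 300*x**5 - 650*x**4 + 68*x**3 + 156*x**2 - 16*x - 8 = G'(x).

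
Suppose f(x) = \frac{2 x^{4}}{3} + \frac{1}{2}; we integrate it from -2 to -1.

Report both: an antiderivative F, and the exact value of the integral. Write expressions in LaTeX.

Antiderivative: F(x) = \frac{x \left(4 x^{4} + 15\right)}{30}; value = \frac{139}{30}

Since d/dx undoes antidifferentiation here, F'(x) = f(x) is required of F(x).
F(x) = \frac{x \left(4 x^{4} + 15\right)}{30} is an antiderivative of f.
Check: d/dx[\frac{x \left(4 x^{4} + 15\right)}{30}] = \frac{2 x^{4}}{3} + \frac{1}{2} = f(x).
F(-1) = - \frac{19}{30}; F(-2) = - \frac{79}{15}.
Integral = F(-1) - F(-2) = \frac{139}{30}.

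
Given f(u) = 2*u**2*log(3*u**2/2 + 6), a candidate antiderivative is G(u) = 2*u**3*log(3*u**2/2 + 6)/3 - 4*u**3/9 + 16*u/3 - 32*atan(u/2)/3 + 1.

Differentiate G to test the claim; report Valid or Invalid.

d/du[G] = 2*u**2*log(u**2/2 + 2) + 2*u**2*log(3)
This equals f(u) exactly, so the claim holds.

Valid - the claim checks out under differentiation.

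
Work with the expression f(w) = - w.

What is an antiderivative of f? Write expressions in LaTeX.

Recover f(w) by differentiating a candidate F(w); any mismatch rules it out.
Check: d/dw[\frac{1 - w^{2}}{2}] = - w = f(w).

An antiderivative is F(w) = \frac{1 - w^{2}}{2}.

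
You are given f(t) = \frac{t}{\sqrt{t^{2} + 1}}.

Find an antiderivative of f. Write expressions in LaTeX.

An antiderivative is F(t) = \sqrt{t^{2} + 1}.

The substitution u = t^{2} + 1 works: f is exactly (dF/du)*(du/dt) for that inner function.
Check: d/dt[\sqrt{t^{2} + 1}] = \frac{t}{\sqrt{t^{2} + 1}} = f(t).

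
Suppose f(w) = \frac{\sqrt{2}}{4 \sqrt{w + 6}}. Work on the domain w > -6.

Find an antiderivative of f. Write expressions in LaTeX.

Differentiate the proposed F(w) back; it has to land on f(w) exactly.
Check: d/dw[\frac{\sqrt{2} \sqrt{w + 6}}{2}] = \frac{\sqrt{2}}{4 \sqrt{w + 6}} = f(w).

An antiderivative is F(w) = \frac{\sqrt{2} \sqrt{w + 6}}{2}.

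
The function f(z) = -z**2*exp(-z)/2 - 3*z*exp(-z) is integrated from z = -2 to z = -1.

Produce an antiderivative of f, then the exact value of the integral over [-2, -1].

f has the shape u'v + uv' for u = z**2/2 + 4*z + 4 and v = exp(-z) — it is the derivative of the product u*v.
F(z) = z**2*exp(-z)/2 + 4*z*exp(-z) + 4*exp(-z) is an antiderivative of f.
Check: d/dz[z**2*exp(-z)/2 + 4*z*exp(-z) + 4*exp(-z)] = (-z**2 - 6*z)*exp(-z)/2, which equals f(z).
F(-1) = exp(1)/2; F(-2) = -2*exp(2).
Integral = F(-1) - F(-2) = exp(1)/2 + 2*exp(2).

Antiderivative: F(z) = z**2*exp(-z)/2 + 4*z*exp(-z) + 4*exp(-z); value = exp(1)/2 + 2*exp(2)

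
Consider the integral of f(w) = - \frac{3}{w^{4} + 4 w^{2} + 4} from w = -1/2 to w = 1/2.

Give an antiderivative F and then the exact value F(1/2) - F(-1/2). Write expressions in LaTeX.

Recover f(w) by differentiating a candidate F(w); any mismatch rules it out.
F(w) = - \frac{3 w}{4 w^{2} + 8} - \frac{3 \sqrt{2} \operatorname{atan}{\left(\frac{\sqrt{2} w}{2} \right)}}{8} is an antiderivative of f.
Check: d/dw[- \frac{3 w}{4 w^{2} + 8} - \frac{3 \sqrt{2} \operatorname{atan}{\left(\frac{\sqrt{2} w}{2} \right)}}{8}] = - \frac{3}{w^{4} + 4 w^{2} + 4} = f(w).
F(1/2) = - \frac{3 \sqrt{2} \operatorname{atan}{\left(\frac{\sqrt{2}}{4} \right)}}{8} - \frac{1}{6}; F(-1/2) = \frac{1}{6} + \frac{3 \sqrt{2} \operatorname{atan}{\left(\frac{\sqrt{2}}{4} \right)}}{8}.
Integral = F(1/2) - F(-1/2) = - \frac{3 \sqrt{2} \operatorname{atan}{\left(\frac{\sqrt{2}}{4} \right)}}{4} - \frac{1}{3}.

Antiderivative: F(w) = - \frac{3 w}{4 w^{2} + 8} - \frac{3 \sqrt{2} \operatorname{atan}{\left(\frac{\sqrt{2} w}{2} \right)}}{8}; value = - \frac{3 \sqrt{2} \operatorname{atan}{\left(\frac{\sqrt{2}}{4} \right)}}{4} - \frac{1}{3}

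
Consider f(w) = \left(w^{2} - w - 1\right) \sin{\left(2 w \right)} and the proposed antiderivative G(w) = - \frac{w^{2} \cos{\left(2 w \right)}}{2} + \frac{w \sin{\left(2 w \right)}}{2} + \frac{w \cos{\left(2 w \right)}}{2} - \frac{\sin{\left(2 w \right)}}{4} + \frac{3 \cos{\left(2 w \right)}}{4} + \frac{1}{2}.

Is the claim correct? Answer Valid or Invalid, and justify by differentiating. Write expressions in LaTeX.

Valid - differentiating G returns exactly f.

d/dw[G] = w^{2} \sin{\left(2 w \right)} - w \sin{\left(2 w \right)} - \sin{\left(2 w \right)}
This equals f(w) exactly, so the claim holds.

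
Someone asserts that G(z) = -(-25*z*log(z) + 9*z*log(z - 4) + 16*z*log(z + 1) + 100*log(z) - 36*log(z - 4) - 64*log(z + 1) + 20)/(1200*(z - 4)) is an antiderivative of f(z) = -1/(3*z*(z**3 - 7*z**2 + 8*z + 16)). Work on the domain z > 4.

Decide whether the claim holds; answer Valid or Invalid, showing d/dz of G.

Invalid: d/dz[G] - f = 2/(3*z**4 - 21*z**3 + 24*z**2 + 48*z), which is not 0.

d/dz[G] = 1/(3*z**4 - 21*z**3 + 24*z**2 + 48*z)
d/dz[G] - f(z) = 2/(3*z**4 - 21*z**3 + 24*z**2 + 48*z) != 0.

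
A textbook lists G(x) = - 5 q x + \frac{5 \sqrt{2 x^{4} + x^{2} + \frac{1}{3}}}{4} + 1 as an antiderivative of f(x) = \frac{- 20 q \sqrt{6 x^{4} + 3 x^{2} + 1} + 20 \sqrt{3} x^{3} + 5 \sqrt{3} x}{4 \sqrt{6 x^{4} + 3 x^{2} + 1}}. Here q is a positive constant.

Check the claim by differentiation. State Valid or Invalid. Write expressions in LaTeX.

d/dx[G] = \frac{- 20 q \sqrt{6 x^{4} + 3 x^{2} + 1} + 20 \sqrt{3} x^{3} + 5 \sqrt{3} x}{4 \sqrt{6 x^{4} + 3 x^{2} + 1}}
This equals f(x) exactly, so the claim holds.

Valid - the claim checks out under differentiation.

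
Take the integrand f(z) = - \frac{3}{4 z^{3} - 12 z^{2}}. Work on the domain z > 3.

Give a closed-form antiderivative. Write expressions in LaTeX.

An antiderivative is F(z) = - \frac{- z \log{\left(z \right)} + z \log{\left(z - 3 \right)} + 3}{12 z}.

Factor the denominator (4 z^{2} \left(z - 3\right)) and decompose: f = - \frac{1}{12 \left(z - 3\right)} + \frac{1}{12 z} + \frac{1}{4 z^{2}}; each piece integrates to a log, atan, or power term.
Check: d/dz[- \frac{- z \log{\left(z \right)} + z \log{\left(z - 3 \right)} + 3}{12 z}] = - \frac{3}{4 z^{3} - 12 z^{2}} = f(z).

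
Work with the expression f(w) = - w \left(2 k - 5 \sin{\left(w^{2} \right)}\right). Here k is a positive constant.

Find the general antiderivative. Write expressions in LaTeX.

Differentiate the proposed F(w) back; it has to land on f(w) exactly.
Check: d/dw[- k w^{2} - \frac{5 \cos{\left(w^{2} \right)}}{2}] = - 2 k w + 5 w \sin{\left(w^{2} \right)}, which equals f(w).

F(w) = - k w^{2} - \frac{5 \cos{\left(w^{2} \right)}}{2} + C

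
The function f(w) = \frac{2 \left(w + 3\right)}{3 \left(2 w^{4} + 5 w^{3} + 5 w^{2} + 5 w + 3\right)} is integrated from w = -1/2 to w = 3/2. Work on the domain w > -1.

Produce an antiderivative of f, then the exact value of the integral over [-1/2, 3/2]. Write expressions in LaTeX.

Antiderivative: F(w) = \frac{2 \log{\left(w + 1 \right)}}{3} - \frac{4 \log{\left(w + \frac{3}{2} \right)}}{13} - \frac{7 \log{\left(w^{2} + 1 \right)}}{39} + \frac{8 \operatorname{atan}{\left(w \right)}}{39}; value = - \frac{4 \log{\left(3 \right)}}{13} - \frac{7 \log{\left(\frac{13}{4} \right)}}{39} + \frac{7 \log{\left(\frac{5}{4} \right)}}{39} + \frac{8 \operatorname{atan}{\left(\frac{1}{2} \right)}}{39} + \frac{8 \operatorname{atan}{\left(\frac{3}{2} \right)}}{39} + \frac{2 \log{\left(2 \right)}}{3} + \frac{2 \log{\left(\frac{5}{2} \right)}}{3}

Factor the denominator (3 \left(w + 1\right) \left(2 w + 3\right) \left(w^{2} + 1\right)) and decompose: f = - \frac{2 \left(7 w - 4\right)}{39 \left(w^{2} + 1\right)} - \frac{8}{13 \left(2 w + 3\right)} + \frac{2}{3 \left(w + 1\right)}; each piece integrates to a log, atan, or power term.
F(w) = \frac{2 \log{\left(w + 1 \right)}}{3} - \frac{4 \log{\left(w + \frac{3}{2} \right)}}{13} - \frac{7 \log{\left(w^{2} + 1 \right)}}{39} + \frac{8 \operatorname{atan}{\left(w \right)}}{39} is an antiderivative of f.
Check: d/dw[\frac{2 \log{\left(w + 1 \right)}}{3} - \frac{4 \log{\left(w + \frac{3}{2} \right)}}{13} - \frac{7 \log{\left(w^{2} + 1 \right)}}{39} + \frac{8 \operatorname{atan}{\left(w \right)}}{39}] = \frac{2 w + 6}{6 w^{4} + 15 w^{3} + 15 w^{2} + 15 w + 9}, which equals f(w).
F(3/2) = - \frac{4 \log{\left(3 \right)}}{13} - \frac{7 \log{\left(\frac{13}{4} \right)}}{39} + \frac{8 \operatorname{atan}{\left(\frac{3}{2} \right)}}{39} + \frac{2 \log{\left(\frac{5}{2} \right)}}{3}; F(-1/2) = - \frac{2 \log{\left(2 \right)}}{3} - \frac{8 \operatorname{atan}{\left(\frac{1}{2} \right)}}{39} - \frac{7 \log{\left(\frac{5}{4} \right)}}{39}.
Integral = F(3/2) - F(-1/2) = - \frac{4 \log{\left(3 \right)}}{13} - \frac{7 \log{\left(\frac{13}{4} \right)}}{39} + \frac{7 \log{\left(\frac{5}{4} \right)}}{39} + \frac{8 \operatorname{atan}{\left(\frac{1}{2} \right)}}{39} + \frac{8 \operatorname{atan}{\left(\frac{3}{2} \right)}}{39} + \frac{2 \log{\left(2 \right)}}{3} + \frac{2 \log{\left(\frac{5}{2} \right)}}{3}.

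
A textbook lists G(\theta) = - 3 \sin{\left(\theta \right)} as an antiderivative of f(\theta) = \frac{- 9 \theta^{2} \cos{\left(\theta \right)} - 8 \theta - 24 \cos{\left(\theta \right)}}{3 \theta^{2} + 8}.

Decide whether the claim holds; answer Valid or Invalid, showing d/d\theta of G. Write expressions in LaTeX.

Invalid: d/d\theta[G] - f = \frac{8 \theta}{3 \theta^{2} + 8}, which is not 0.

d/d\theta[G] = - 3 \cos{\left(\theta \right)}
d/d\theta[G] - f(\theta) = \frac{8 \theta}{3 \theta^{2} + 8} != 0.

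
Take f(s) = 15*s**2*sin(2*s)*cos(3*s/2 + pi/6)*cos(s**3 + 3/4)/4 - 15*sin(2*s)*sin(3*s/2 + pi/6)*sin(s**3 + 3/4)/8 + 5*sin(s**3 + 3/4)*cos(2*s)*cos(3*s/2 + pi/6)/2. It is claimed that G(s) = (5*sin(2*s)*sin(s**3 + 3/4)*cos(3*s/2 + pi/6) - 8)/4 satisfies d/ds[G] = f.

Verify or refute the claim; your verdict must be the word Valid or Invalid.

d/ds[G] = 15*s**2*sin(2*s)*cos(3*s/2 + pi/6)*cos(s**3 + 3/4)/4 - 15*sin(2*s)*sin(3*s/2 + pi/6)*sin(s**3 + 3/4)/8 + 5*sin(s**3 + 3/4)*cos(2*s)*cos(3*s/2 + pi/6)/2
This equals f(s) exactly, so the claim holds.

Valid. The derivative of G reproduces f.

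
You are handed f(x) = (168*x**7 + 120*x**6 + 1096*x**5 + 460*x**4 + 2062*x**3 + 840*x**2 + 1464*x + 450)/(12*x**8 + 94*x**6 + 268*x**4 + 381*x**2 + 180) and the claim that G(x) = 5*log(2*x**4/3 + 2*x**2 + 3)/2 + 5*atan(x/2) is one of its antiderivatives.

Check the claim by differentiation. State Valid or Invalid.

d/dx[G] = (20*x**5 + 20*x**4 + 110*x**3 + 60*x**2 + 120*x + 90)/(2*x**6 + 14*x**4 + 33*x**2 + 36)
d/dx[G] - f(x) = -24*x/(6*x**2 + 5) != 0.

Invalid: d/dx[G] - f = -24*x/(6*x**2 + 5), which is not 0.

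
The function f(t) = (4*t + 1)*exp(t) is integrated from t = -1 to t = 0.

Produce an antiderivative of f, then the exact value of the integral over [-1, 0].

Recognize the product-rule pattern: f = u'v + uv' with u = 4*t - 3, v = exp(t), so integration by parts undoes it.
F(t) = (4*t - 3)*exp(t) is an antiderivative of f.
Check: d/dt[(4*t - 3)*exp(t)] = 4*t*exp(t) + exp(t), which equals f(t).
F(0) = -3; F(-1) = -7*exp(-1).
Integral = F(0) - F(-1) = -3 + 7*exp(-1).

Antiderivative: F(t) = (4*t - 3)*exp(t); value = -3 + 7*exp(-1)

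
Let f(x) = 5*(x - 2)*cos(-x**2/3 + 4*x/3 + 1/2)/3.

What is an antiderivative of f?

An antiderivative is F(x) = -5*sin(-x**2/3 + 4*x/3 + 1/2)/2.

The substitution u = -x**2/3 + 4*x/3 + 1/2 works: f is exactly (dF/du)*(du/dx) for that inner function.
Check: d/dx[-5*sin(-x**2/3 + 4*x/3 + 1/2)/2] = 5*x*cos(-x**2/3 + 4*x/3 + 1/2)/3 - 10*cos(-x**2/3 + 4*x/3 + 1/2)/3, which equals f(x).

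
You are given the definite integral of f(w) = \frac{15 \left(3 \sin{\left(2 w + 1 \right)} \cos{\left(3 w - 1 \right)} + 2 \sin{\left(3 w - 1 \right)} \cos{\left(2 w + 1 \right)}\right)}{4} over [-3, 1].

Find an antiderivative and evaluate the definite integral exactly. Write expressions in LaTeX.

Antiderivative: F(w) = \frac{15 \sin{\left(2 w + 1 \right)} \sin{\left(3 w - 1 \right)}}{4}; value = - \frac{15 \sin{\left(5 \right)} \sin{\left(10 \right)}}{4} + \frac{15 \sin{\left(2 \right)} \sin{\left(3 \right)}}{4}

f has the shape u'v + uv' for u = \frac{15 \sin{\left(2 w + 1 \right)}}{4} and v = \sin{\left(3 w - 1 \right)} — it is the derivative of the product u*v.
F(w) = \frac{15 \sin{\left(2 w + 1 \right)} \sin{\left(3 w - 1 \right)}}{4} is an antiderivative of f.
Check: d/dw[\frac{15 \sin{\left(2 w + 1 \right)} \sin{\left(3 w - 1 \right)}}{4}] = \frac{45 \sin{\left(2 w + 1 \right)} \cos{\left(3 w - 1 \right)}}{4} + \frac{15 \sin{\left(3 w - 1 \right)} \cos{\left(2 w + 1 \right)}}{2}, which equals f(w).
F(1) = \frac{15 \sin{\left(2 \right)} \sin{\left(3 \right)}}{4}; F(-3) = \frac{15 \sin{\left(5 \right)} \sin{\left(10 \right)}}{4}.
Integral = F(1) - F(-3) = - \frac{15 \sin{\left(5 \right)} \sin{\left(10 \right)}}{4} + \frac{15 \sin{\left(2 \right)} \sin{\left(3 \right)}}{4}.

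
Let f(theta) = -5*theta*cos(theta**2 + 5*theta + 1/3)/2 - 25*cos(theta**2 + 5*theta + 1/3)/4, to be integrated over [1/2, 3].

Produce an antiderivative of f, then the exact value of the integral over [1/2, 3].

The substitution u = theta**2 + 5*theta + 1/3 works: f is exactly (dF/du)*(du/dtheta) for that inner function.
F(theta) = -5*sin(theta**2 + 5*theta + 1/3)/4 is an antiderivative of f.
Check: d/dtheta[-5*sin(theta**2 + 5*theta + 1/3)/4] = -5*theta*cos(theta**2 + 5*theta + 1/3)/2 - 25*cos(theta**2 + 5*theta + 1/3)/4 = f(theta).
F(3) = -5*sin(73/3)/4; F(1/2) = -5*sin(37/12)/4.
Integral = F(3) - F(1/2) = 5*sin(37/12)/4 - 5*sin(73/3)/4.

Antiderivative: F(theta) = -5*sin(theta**2 + 5*theta + 1/3)/4; value = 5*sin(37/12)/4 - 5*sin(73/3)/4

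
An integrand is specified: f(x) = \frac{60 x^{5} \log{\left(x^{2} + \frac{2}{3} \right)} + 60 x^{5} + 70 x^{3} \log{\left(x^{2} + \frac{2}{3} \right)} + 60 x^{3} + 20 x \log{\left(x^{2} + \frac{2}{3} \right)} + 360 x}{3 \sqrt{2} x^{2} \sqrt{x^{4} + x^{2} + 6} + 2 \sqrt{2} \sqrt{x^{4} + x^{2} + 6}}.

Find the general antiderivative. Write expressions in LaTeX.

F(x) = 5 \sqrt{2} \sqrt{x^{4} + x^{2} + 6} \log{\left(x^{2} + \frac{2}{3} \right)} + C

f has the shape u'v + uv' for u = 10 \sqrt{\frac{x^{4}}{2} + \frac{x^{2}}{2} + 3} and v = \log{\left(x^{2} + \frac{2}{3} \right)} — it is the derivative of the product u*v.
Check: d/dx[5 \sqrt{2} \sqrt{x^{4} + x^{2} + 6} \log{\left(x^{2} + \frac{2}{3} \right)}] = \frac{30 \sqrt{2} x^{5} \log{\left(x^{2} + \frac{2}{3} \right)} + 30 \sqrt{2} x^{5} + 35 \sqrt{2} x^{3} \log{\left(x^{2} + \frac{2}{3} \right)} + 30 \sqrt{2} x^{3} + 10 \sqrt{2} x \log{\left(x^{2} + \frac{2}{3} \right)} + 180 \sqrt{2} x}{3 x^{2} \sqrt{x^{4} + x^{2} + 6} + 2 \sqrt{x^{4} + x^{2} + 6}}, which equals f(x).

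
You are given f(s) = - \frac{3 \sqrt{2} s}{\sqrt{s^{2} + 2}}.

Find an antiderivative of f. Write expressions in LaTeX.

The substitution u = 2 s^{2} + 4 works: f is exactly (dF/du)*(du/ds) for that inner function.
Check: d/ds[- 3 \sqrt{2} \sqrt{s^{2} + 2}] = - \frac{3 \sqrt{2} s}{\sqrt{s^{2} + 2}} = f(s).

An antiderivative is F(s) = - 3 \sqrt{2} \sqrt{s^{2} + 2}.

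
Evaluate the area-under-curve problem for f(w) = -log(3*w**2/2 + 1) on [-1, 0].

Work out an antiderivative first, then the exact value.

Antiderivative: F(w) = -w*log(3*w**2/2 + 1) + 2*w - 2*sqrt(6)*atan(sqrt(6)*w/2)/3; value = -2*sqrt(6)*atan(sqrt(6)/2)/3 - log(5/2) + 2

For F(w) to be correct the identity F'(w) - f(w) = 0 must hold.
F(w) = -w*log(3*w**2/2 + 1) + 2*w - 2*sqrt(6)*atan(sqrt(6)*w/2)/3 is an antiderivative of f.
Check: d/dw[-w*log(3*w**2/2 + 1) + 2*w - 2*sqrt(6)*atan(sqrt(6)*w/2)/3] = -log(3*w**2/2 + 1) = f(w).
F(0) = 0; F(-1) = -2 + log(5/2) + 2*sqrt(6)*atan(sqrt(6)/2)/3.
Integral = F(0) - F(-1) = -2*sqrt(6)*atan(sqrt(6)/2)/3 - log(5/2) + 2.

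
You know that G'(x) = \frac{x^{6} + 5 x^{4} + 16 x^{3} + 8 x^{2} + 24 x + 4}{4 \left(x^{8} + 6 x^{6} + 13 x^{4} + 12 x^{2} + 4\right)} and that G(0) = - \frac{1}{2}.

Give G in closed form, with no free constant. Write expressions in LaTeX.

A candidate passes only if d/dx[G] lands on the given G'(x) exactly.
A general antiderivative is \frac{\operatorname{atan}{\left(x \right)}}{4} - \frac{1}{x^{4} + 3 x^{2} + 2} + C.
The condition gives C = - \frac{1}{2} - (- \frac{1}{2}) = 0.
So G(x) = \frac{\operatorname{atan}{\left(x \right)}}{4} - \frac{1}{x^{4} + 3 x^{2} + 2}.
Check: d/dx[\frac{\operatorname{atan}{\left(x \right)}}{4} - \frac{1}{x^{4} + 3 x^{2} + 2}] = \frac{x^{6} + 5 x^{4} + 16 x^{3} + 8 x^{2} + 24 x + 4}{4 x^{8} + 24 x^{6} + 52 x^{4} + 48 x^{2} + 16}, which equals G'(x).

G(x) = \frac{\operatorname{atan}{\left(x \right)}}{4} - \frac{1}{x^{4} + 3 x^{2} + 2}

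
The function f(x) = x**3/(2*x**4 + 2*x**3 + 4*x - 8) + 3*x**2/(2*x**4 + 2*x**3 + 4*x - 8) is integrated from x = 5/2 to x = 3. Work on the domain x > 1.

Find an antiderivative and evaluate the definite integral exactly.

The denominator factors as 2*(x - 1)*(x + 2)*(x**2 + 2); partial fractions split f into directly integrable pieces: (7*x + 10)/(18*(x**2 + 2)) - 1/(9*(x + 2)) + 2/(9*(x - 1)).
F(x) = (8*log(x - 1) - 4*log(x + 2) + 7*log(x**2 + 2) + 10*sqrt(2)*atan(sqrt(2)*x/2))/36 is an antiderivative of f.
Check: d/dx[(8*log(x - 1) - 4*log(x + 2) + 7*log(x**2 + 2) + 10*sqrt(2)*atan(sqrt(2)*x/2))/36] = (x**3 + 3*x**2)/(2*x**4 + 2*x**3 + 4*x - 8), which equals f(x).
F(3) = -log(5)/9 + 2*log(2)/9 + 5*sqrt(2)*atan(3*sqrt(2)/2)/18 + 7*log(11)/36; F(5/2) = -log(9/2)/9 + 2*log(3/2)/9 + 7*log(33/4)/36 + 5*sqrt(2)*atan(5*sqrt(2)/4)/18.
Integral = F(3) - F(5/2) = -5*sqrt(2)*atan(5*sqrt(2)/4)/18 - 7*log(33/4)/36 - log(5)/9 - 2*log(3/2)/9 + 2*log(2)/9 + log(9/2)/9 + 5*sqrt(2)*atan(3*sqrt(2)/2)/18 + 7*log(11)/36.

Antiderivative: F(x) = (8*log(x - 1) - 4*log(x + 2) + 7*log(x**2 + 2) + 10*sqrt(2)*atan(sqrt(2)*x/2))/36; value = -5*sqrt(2)*atan(5*sqrt(2)/4)/18 - 7*log(33/4)/36 - log(5)/9 - 2*log(3/2)/9 + 2*log(2)/9 + log(9/2)/9 + 5*sqrt(2)*atan(3*sqrt(2)/2)/18 + 7*log(11)/36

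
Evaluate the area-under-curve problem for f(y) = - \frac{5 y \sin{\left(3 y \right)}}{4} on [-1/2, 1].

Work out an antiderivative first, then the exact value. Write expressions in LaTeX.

An antiderivative F(y) passes only if d/dy[F] lands on f(y) exactly.
F(y) = \frac{5 y \cos{\left(3 y \right)}}{12} - \frac{5 \sin{\left(3 y \right)}}{36} is an antiderivative of f.
Check: d/dy[\frac{5 y \cos{\left(3 y \right)}}{12} - \frac{5 \sin{\left(3 y \right)}}{36}] = - \frac{5 y \sin{\left(3 y \right)}}{4} = f(y).
F(1) = \frac{5 \cos{\left(3 \right)}}{12} - \frac{5 \sin{\left(3 \right)}}{36}; F(-1/2) = - \frac{5 \cos{\left(\frac{3}{2} \right)}}{24} + \frac{5 \sin{\left(\frac{3}{2} \right)}}{36}.
Integral = F(1) - F(-1/2) = \frac{5 \cos{\left(3 \right)}}{12} - \frac{5 \sin{\left(\frac{3}{2} \right)}}{36} - \frac{5 \sin{\left(3 \right)}}{36} + \frac{5 \cos{\left(\frac{3}{2} \right)}}{24}.

Antiderivative: F(y) = \frac{5 y \cos{\left(3 y \right)}}{12} - \frac{5 \sin{\left(3 y \right)}}{36}; value = \frac{5 \cos{\left(3 \right)}}{12} - \frac{5 \sin{\left(\frac{3}{2} \right)}}{36} - \frac{5 \sin{\left(3 \right)}}{36} + \frac{5 \cos{\left(\frac{3}{2} \right)}}{24}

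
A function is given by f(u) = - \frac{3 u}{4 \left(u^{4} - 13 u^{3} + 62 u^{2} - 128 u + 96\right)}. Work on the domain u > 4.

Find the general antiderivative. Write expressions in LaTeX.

Factor the denominator (4 \left(u - 4\right)^{2} \left(u - 3\right) \left(u - 2\right)) and decompose: f = \frac{3}{8 \left(u - 2\right)} - \frac{9}{4 \left(u - 3\right)} + \frac{15}{8 \left(u - 4\right)} - \frac{3}{2 \left(u - 4\right)^{2}}; each piece integrates to a log, atan, or power term.
Check: d/du[\frac{15 u \log{\left(u - 4 \right)} - 18 u \log{\left(u - 3 \right)} + 3 u \log{\left(u - 2 \right)} - 60 \log{\left(u - 4 \right)} + 72 \log{\left(u - 3 \right)} - 12 \log{\left(u - 2 \right)} + 12}{8 u - 32}] = - \frac{3 u}{4 u^{4} - 52 u^{3} + 248 u^{2} - 512 u + 384}, which equals f(u).

F(u) = \frac{15 u \log{\left(u - 4 \right)} - 18 u \log{\left(u - 3 \right)} + 3 u \log{\left(u - 2 \right)} - 60 \log{\left(u - 4 \right)} + 72 \log{\left(u - 3 \right)} - 12 \log{\left(u - 2 \right)} + 12}{8 u - 32} + C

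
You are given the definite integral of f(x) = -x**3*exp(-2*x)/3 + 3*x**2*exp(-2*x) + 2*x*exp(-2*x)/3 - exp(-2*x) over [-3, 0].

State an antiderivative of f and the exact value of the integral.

Antiderivative: F(x) = (4*x**3 - 30*x**2 - 38*x - 7)*exp(-2*x)/24; value = -7/24 + 271*exp(6)/24

f has the shape u'v + uv' for u = x**3/6 - 5*x**2/4 - 19*x/12 - 7/24 and v = exp(-2*x) — it is the derivative of the product u*v.
F(x) = (4*x**3 - 30*x**2 - 38*x - 7)*exp(-2*x)/24 is an antiderivative of f.
Check: d/dx[(4*x**3 - 30*x**2 - 38*x - 7)*exp(-2*x)/24] = (-x**3 + 9*x**2 + 2*x - 3)*exp(-2*x)/3, which equals f(x).
F(0) = -7/24; F(-3) = -271*exp(6)/24.
Integral = F(0) - F(-3) = -7/24 + 271*exp(6)/24.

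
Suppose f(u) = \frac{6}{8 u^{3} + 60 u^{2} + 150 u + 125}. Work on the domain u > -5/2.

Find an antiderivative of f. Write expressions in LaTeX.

Since d/du undoes antidifferentiation here, F'(u) = f(u) is required of F(u).
Check: d/du[- \frac{3}{8 u^{2} + 40 u + 50}] = \frac{6}{8 u^{3} + 60 u^{2} + 150 u + 125} = f(u).

An antiderivative is F(u) = - \frac{3}{8 u^{2} + 40 u + 50}.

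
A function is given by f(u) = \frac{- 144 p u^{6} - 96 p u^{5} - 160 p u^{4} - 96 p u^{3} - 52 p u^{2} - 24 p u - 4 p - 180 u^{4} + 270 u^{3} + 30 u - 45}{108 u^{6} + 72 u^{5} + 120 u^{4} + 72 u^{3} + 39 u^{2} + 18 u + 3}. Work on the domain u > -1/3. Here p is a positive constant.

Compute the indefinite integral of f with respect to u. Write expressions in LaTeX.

F(u) = \frac{- 48 p u^{4} - 16 p u^{3} - 24 p u^{2} - 8 p u + 60 u^{2} - 45 u + 15}{36 u^{3} + 12 u^{2} + 18 u + 6} + C

A candidate is checked by its d/du: the result must match f(u).
Check: d/du[\frac{- 48 p u^{4} - 16 p u^{3} - 24 p u^{2} - 8 p u + 60 u^{2} - 45 u + 15}{36 u^{3} + 12 u^{2} + 18 u + 6}] = \frac{- 144 p u^{6} - 96 p u^{5} - 160 p u^{4} - 96 p u^{3} - 52 p u^{2} - 24 p u - 4 p - 180 u^{4} + 270 u^{3} + 30 u - 45}{108 u^{6} + 72 u^{5} + 120 u^{4} + 72 u^{3} + 39 u^{2} + 18 u + 3} = f(u).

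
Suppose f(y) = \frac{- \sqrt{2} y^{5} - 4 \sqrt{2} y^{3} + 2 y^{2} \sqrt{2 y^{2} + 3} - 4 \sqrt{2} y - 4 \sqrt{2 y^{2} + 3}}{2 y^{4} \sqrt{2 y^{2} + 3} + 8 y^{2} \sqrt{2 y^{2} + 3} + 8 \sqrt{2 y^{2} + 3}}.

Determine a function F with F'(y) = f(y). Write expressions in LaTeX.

An antiderivative is F(y) = \frac{- 4 y - \sqrt{2} \left(y^{2} + 2\right) \sqrt{2 y^{2} + 3}}{4 \left(y^{2} + 2\right)}.

Recover f(y) by differentiating a candidate F(y); any mismatch rules it out.
Check: d/dy[\frac{- 4 y - \sqrt{2} \left(y^{2} + 2\right) \sqrt{2 y^{2} + 3}}{4 \left(y^{2} + 2\right)}] = \frac{- \sqrt{2} y^{5} - 4 \sqrt{2} y^{3} + 2 y^{2} \sqrt{2 y^{2} + 3} - 4 \sqrt{2} y - 4 \sqrt{2 y^{2} + 3}}{2 y^{4} \sqrt{2 y^{2} + 3} + 8 y^{2} \sqrt{2 y^{2} + 3} + 8 \sqrt{2 y^{2} + 3}} = f(y).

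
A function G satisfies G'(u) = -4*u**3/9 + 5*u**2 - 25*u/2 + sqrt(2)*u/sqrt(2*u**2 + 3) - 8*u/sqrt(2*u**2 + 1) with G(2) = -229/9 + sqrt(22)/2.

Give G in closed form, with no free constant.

G(u) = sqrt(2)*(-4*sqrt(2)*u**4 + 60*sqrt(2)*u**3 - 225*sqrt(2)*u**2 - 144*sqrt(2)*sqrt(2*u**2 + 1) + 36*sqrt(2*u**2 + 3))/72

Integrate term by term and add the pieces.
A general antiderivative is -(-2*u**2/3 + 5*u)**2/4 + sqrt(u**2 + 3/2) - 4*sqrt(2*u**2 + 1) + C.
The condition gives C = -229/9 + sqrt(22)/2 - (-229/9 + sqrt(22)/2) = 0.
So G(u) = sqrt(2)*(-4*sqrt(2)*u**4 + 60*sqrt(2)*u**3 - 225*sqrt(2)*u**2 - 144*sqrt(2)*sqrt(2*u**2 + 1) + 36*sqrt(2*u**2 + 3))/72.
Check: d/du[sqrt(2)*(-4*sqrt(2)*u**4 + 60*sqrt(2)*u**3 - 225*sqrt(2)*u**2 - 144*sqrt(2)*sqrt(2*u**2 + 1) + 36*sqrt(2*u**2 + 3))/72] = (-8*u**3*sqrt(2*u**2 + 1)*sqrt(2*u**2 + 3) + 90*u**2*sqrt(2*u**2 + 1)*sqrt(2*u**2 + 3) - 225*u*sqrt(2*u**2 + 1)*sqrt(2*u**2 + 3) + 18*sqrt(2)*u*sqrt(2*u**2 + 1) - 144*u*sqrt(2*u**2 + 3))/(18*sqrt(2*u**2 + 1)*sqrt(2*u**2 + 3)), which equals G'(u).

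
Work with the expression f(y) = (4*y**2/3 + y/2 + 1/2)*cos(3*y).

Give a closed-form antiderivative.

An antiderivative is F(y) = 4*y**2*sin(3*y)/9 + y*sin(3*y)/6 + 8*y*cos(3*y)/27 + 11*sin(3*y)/162 + cos(3*y)/18.

Any candidate F(y) must reproduce f(y) exactly when differentiated.
Check: d/dy[4*y**2*sin(3*y)/9 + y*sin(3*y)/6 + 8*y*cos(3*y)/27 + 11*sin(3*y)/162 + cos(3*y)/18] = 4*y**2*cos(3*y)/3 + y*cos(3*y)/2 + cos(3*y)/2, which equals f(y).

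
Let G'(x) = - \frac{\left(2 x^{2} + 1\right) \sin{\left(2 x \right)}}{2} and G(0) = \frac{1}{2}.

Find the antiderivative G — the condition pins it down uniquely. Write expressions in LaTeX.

A candidate passes only if d/dx[G] lands on the given G'(x) exactly.
A general antiderivative is \frac{x^{2} \cos{\left(2 x \right)}}{2} - \frac{x \sin{\left(2 x \right)}}{2} + C.
The condition gives C = \frac{1}{2} - (0) = \frac{1}{2}.
So G(x) = \frac{x^{2} \cos{\left(2 x \right)} - x \sin{\left(2 x \right)} + 1}{2}.
Check: d/dx[\frac{x^{2} \cos{\left(2 x \right)} - x \sin{\left(2 x \right)} + 1}{2}] = - x^{2} \sin{\left(2 x \right)} - \frac{\sin{\left(2 x \right)}}{2}, which equals G'(x).

G(x) = \frac{x^{2} \cos{\left(2 x \right)} - x \sin{\left(2 x \right)} + 1}{2}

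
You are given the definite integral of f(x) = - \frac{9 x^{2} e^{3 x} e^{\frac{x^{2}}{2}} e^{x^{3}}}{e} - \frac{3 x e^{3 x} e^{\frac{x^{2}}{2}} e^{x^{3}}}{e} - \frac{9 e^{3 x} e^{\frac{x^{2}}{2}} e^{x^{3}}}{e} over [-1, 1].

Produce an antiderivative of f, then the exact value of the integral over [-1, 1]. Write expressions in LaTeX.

Antiderivative: F(x) = - \frac{3 e^{3 x} e^{\frac{x^{2}}{2}} e^{x^{3}}}{e}; value = - 3 e^{\frac{7}{2}} + \frac{3}{e^{\frac{9}{2}}}

f matches the chain-rule pattern g'(h)*h' with inner function h(x) = x^{3} + \frac{x^{2}}{2} + 3 x - 1; substituting u = h(x) collapses the integral.
F(x) = - \frac{3 e^{3 x} e^{\frac{x^{2}}{2}} e^{x^{3}}}{e} is an antiderivative of f.
Check: d/dx[- \frac{3 e^{3 x} e^{\frac{x^{2}}{2}} e^{x^{3}}}{e}] = \frac{- 9 x^{2} e^{3 x} e^{\frac{x^{2}}{2}} e^{x^{3}} - 3 x e^{3 x} e^{\frac{x^{2}}{2}} e^{x^{3}} - 9 e^{3 x} e^{\frac{x^{2}}{2}} e^{x^{3}}}{e}, which equals f(x).
F(1) = - 3 e^{\frac{7}{2}}; F(-1) = - \frac{3}{e^{\frac{9}{2}}}.
Integral = F(1) - F(-1) = - 3 e^{\frac{7}{2}} + \frac{3}{e^{\frac{9}{2}}}.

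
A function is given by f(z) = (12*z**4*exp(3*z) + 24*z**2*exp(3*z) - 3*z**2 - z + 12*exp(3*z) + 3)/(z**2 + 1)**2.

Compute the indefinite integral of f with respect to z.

A candidate is checked by its d/dz: the result must match f(z).
Check: d/dz[(8*z**2*exp(3*z) + 6*z + 8*exp(3*z) + 1)/(2*(z**2 + 1))] = (12*z**4*exp(3*z) + 24*z**2*exp(3*z) - 3*z**2 - z + 12*exp(3*z) + 3)/(z**4 + 2*z**2 + 1), which equals f(z).

F(z) = (8*z**2*exp(3*z) + 6*z + 8*exp(3*z) + 1)/(2*(z**2 + 1)) + C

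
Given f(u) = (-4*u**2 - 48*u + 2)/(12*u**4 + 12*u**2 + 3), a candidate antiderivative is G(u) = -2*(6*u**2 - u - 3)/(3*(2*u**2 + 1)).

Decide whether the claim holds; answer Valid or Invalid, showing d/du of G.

Valid. The derivative of G reproduces f.

d/du[G] = (-4*u**2 - 48*u + 2)/(12*u**4 + 12*u**2 + 3)
This equals f(u) exactly, so the claim holds.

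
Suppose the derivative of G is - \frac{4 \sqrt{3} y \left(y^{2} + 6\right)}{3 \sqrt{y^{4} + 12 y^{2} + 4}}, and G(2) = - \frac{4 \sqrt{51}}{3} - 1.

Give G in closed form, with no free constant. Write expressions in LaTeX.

G'(y) matches the chain-rule pattern g'(h)*h' with inner function h(y) = \frac{y^{4}}{3} + 4 y^{2} + \frac{4}{3}; substituting u = h(y) collapses the integral.
A general antiderivative is - 2 \sqrt{\frac{y^{4}}{3} + 4 y^{2} + \frac{4}{3}} + C.
The condition gives C = - \frac{4 \sqrt{51}}{3} - 1 - (- \frac{4 \sqrt{51}}{3}) = -1.
So G(y) = - 2 \sqrt{\frac{y^{4}}{3} + 4 y^{2} + \frac{4}{3}} - 1.
Check: d/dy[- 2 \sqrt{\frac{y^{4}}{3} + 4 y^{2} + \frac{4}{3}} - 1] = \frac{- 4 \sqrt{3} y^{3} - 24 \sqrt{3} y}{3 \sqrt{y^{4} + 12 y^{2} + 4}}, which equals G'(y).

G(y) = - 2 \sqrt{\frac{y^{4}}{3} + 4 y^{2} + \frac{4}{3}} - 1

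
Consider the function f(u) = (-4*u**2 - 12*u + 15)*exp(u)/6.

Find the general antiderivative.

Recognize the product-rule pattern: f = v'r + vr' with v = -2*u**2/3 - 2*u/3 + 19/6, r = exp(u), so integration by parts undoes it.
Check: d/du[(-4*u**2 - 4*u + 19)*exp(u)/6] = -2*u**2*exp(u)/3 - 2*u*exp(u) + 5*exp(u)/2, which equals f(u).

F(u) = (-4*u**2 - 4*u + 19)*exp(u)/6 + C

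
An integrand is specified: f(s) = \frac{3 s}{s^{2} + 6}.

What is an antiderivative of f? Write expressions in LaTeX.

f matches the chain-rule pattern g'(h)*h' with inner function h(s) = \frac{s^{2}}{2} + 3; substituting u = h(s) collapses the integral.
Check: d/ds[\frac{3 \log{\left(\frac{s^{2}}{2} + 3 \right)}}{2}] = \frac{3 s}{s^{2} + 6} = f(s).

An antiderivative is F(s) = \frac{3 \log{\left(\frac{s^{2}}{2} + 3 \right)}}{2}.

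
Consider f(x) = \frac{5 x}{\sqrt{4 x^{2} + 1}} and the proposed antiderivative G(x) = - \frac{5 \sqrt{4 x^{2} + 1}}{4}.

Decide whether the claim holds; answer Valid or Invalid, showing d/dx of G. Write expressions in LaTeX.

d/dx[G] = - \frac{5 x}{\sqrt{4 x^{2} + 1}}
d/dx[G] - f(x) = - \frac{10 x}{\sqrt{4 x^{2} + 1}} != 0.

Invalid: d/dx[G] - f = - \frac{10 x}{\sqrt{4 x^{2} + 1}}, which is not 0.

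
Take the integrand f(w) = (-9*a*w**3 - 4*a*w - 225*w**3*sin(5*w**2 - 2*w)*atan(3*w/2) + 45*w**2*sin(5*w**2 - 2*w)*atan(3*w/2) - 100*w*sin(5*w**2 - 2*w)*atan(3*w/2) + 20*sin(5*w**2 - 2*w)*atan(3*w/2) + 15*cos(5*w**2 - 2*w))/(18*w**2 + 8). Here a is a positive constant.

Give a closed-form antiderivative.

Check any antiderivative F(w) by computing F'(w) and comparing it with f(w).
Check: d/dw[-(a*w**2 - 5*cos(5*w**2 - 2*w)*atan(3*w/2))/4] = (-9*a*w**3 - 4*a*w - 225*w**3*sin(5*w**2 - 2*w)*atan(3*w/2) + 45*w**2*sin(5*w**2 - 2*w)*atan(3*w/2) - 100*w*sin(5*w**2 - 2*w)*atan(3*w/2) + 20*sin(5*w**2 - 2*w)*atan(3*w/2) + 15*cos(5*w**2 - 2*w))/(18*w**2 + 8) = f(w).

An antiderivative is F(w) = -(a*w**2 - 5*cos(5*w**2 - 2*w)*atan(3*w/2))/4.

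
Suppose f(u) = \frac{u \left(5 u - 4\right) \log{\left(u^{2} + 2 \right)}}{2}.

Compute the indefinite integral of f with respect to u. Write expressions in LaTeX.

A candidate is checked by its d/du: the result must match f(u).
Check: d/du[\frac{15 u^{3} \log{\left(u^{2} + 2 \right)} - 10 u^{3} - 18 u^{2} \log{\left(u^{2} + 2 \right)} + 18 u^{2} + 60 u - 36 \log{\left(u^{2} + 2 \right)} - 60 \sqrt{2} \operatorname{atan}{\left(\frac{\sqrt{2} u}{2} \right)}}{18}] = \frac{5 u^{2} \log{\left(u^{2} + 2 \right)}}{2} - 2 u \log{\left(u^{2} + 2 \right)}, which equals f(u).

F(u) = \frac{15 u^{3} \log{\left(u^{2} + 2 \right)} - 10 u^{3} - 18 u^{2} \log{\left(u^{2} + 2 \right)} + 18 u^{2} + 60 u - 36 \log{\left(u^{2} + 2 \right)} - 60 \sqrt{2} \operatorname{atan}{\left(\frac{\sqrt{2} u}{2} \right)}}{18} + C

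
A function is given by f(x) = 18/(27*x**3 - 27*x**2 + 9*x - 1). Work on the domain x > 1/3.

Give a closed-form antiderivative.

A first test for any F(x): its x-derivative must equal f(x) identically.
Check: d/dx[-3/(3*x - 1)**2] = 18/(27*x**3 - 27*x**2 + 9*x - 1) = f(x).

An antiderivative is F(x) = -3/(3*x - 1)**2.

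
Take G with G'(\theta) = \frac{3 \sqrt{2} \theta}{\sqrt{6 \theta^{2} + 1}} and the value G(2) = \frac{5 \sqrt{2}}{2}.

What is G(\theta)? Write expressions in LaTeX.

G'(\theta) matches the chain-rule pattern g'(h)*h' with inner function h(\theta) = 3 \theta^{2} + \frac{1}{2}; substituting u = h(\theta) collapses the integral.
A general antiderivative is \sqrt{3 \theta^{2} + \frac{1}{2}} + C.
The condition gives C = \frac{5 \sqrt{2}}{2} - (\frac{5 \sqrt{2}}{2}) = 0.
So G(\theta) = \frac{\sqrt{2} \sqrt{6 \theta^{2} + 1}}{2}.
Check: d/d\theta[\frac{\sqrt{2} \sqrt{6 \theta^{2} + 1}}{2}] = \frac{3 \sqrt{2} \theta}{\sqrt{6 \theta^{2} + 1}} = G'(\theta).

G(\theta) = \frac{\sqrt{2} \sqrt{6 \theta^{2} + 1}}{2}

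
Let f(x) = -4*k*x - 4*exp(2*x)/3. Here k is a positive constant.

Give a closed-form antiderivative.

Integrate term by term and add the pieces.
Check: d/dx[-2*(3*k*x**2 + exp(2*x))/3] = -4*k*x - 4*exp(2*x)/3 = f(x).

An antiderivative is F(x) = -2*(3*k*x**2 + exp(2*x))/3.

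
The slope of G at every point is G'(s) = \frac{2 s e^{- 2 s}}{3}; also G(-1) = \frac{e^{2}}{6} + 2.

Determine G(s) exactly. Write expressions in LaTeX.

G'(s) has the shape u'v + uv' for u = - \frac{s}{3} - \frac{1}{6} and v = e^{- 2 s} — it is the derivative of the product u*v.
A general antiderivative is \frac{\left(- 2 s - 1\right) e^{- 2 s}}{6} + C.
The condition gives C = \frac{e^{2}}{6} + 2 - (\frac{e^{2}}{6}) = 2.
So G(s) = \frac{\left(- 2 s + 12 e^{2 s} - 1\right) e^{- 2 s}}{6}.
Check: d/ds[\frac{\left(- 2 s + 12 e^{2 s} - 1\right) e^{- 2 s}}{6}] = \frac{2 s e^{- 2 s}}{3} = G'(s).

G(s) = \frac{\left(- 2 s + 12 e^{2 s} - 1\right) e^{- 2 s}}{6}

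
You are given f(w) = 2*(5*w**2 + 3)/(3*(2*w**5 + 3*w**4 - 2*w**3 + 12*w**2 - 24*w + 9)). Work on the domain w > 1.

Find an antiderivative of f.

The denominator factors as 3*(w - 1)*(w + 3)*(2*w - 1)*(w**2 + 3); partial fractions split f into directly integrable pieces: -(7*w - 3)/(39*(w**2 + 3)) - 136/(273*(2*w - 1)) + 2/(21*(w + 3)) + 1/(3*(w - 1)).
Check: d/dw[log(w - 1)/3 - 68*log(w - 1/2)/273 + 2*log(w + 3)/21 - 7*log(w**2 + 3)/78 + sqrt(3)*atan(sqrt(3)*w/3)/39] = (10*w**2 + 6)/(6*w**5 + 9*w**4 - 6*w**3 + 36*w**2 - 72*w + 27), which equals f(w).

An antiderivative is F(w) = log(w - 1)/3 - 68*log(w - 1/2)/273 + 2*log(w + 3)/21 - 7*log(w**2 + 3)/78 + sqrt(3)*atan(sqrt(3)*w/3)/39.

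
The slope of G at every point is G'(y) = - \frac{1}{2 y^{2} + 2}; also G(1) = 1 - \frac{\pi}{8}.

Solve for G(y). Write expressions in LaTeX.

G(y) = \frac{2 - \operatorname{atan}{\left(y \right)}}{2}

A first test for any G(y): its y-derivative must equal the given G'(y).
A general antiderivative is - \frac{\operatorname{atan}{\left(y \right)}}{2} + C.
The condition gives C = 1 - \frac{\pi}{8} - (- \frac{\pi}{8}) = 1.
So G(y) = \frac{2 - \operatorname{atan}{\left(y \right)}}{2}.
Check: d/dy[\frac{2 - \operatorname{atan}{\left(y \right)}}{2}] = - \frac{1}{2 y^{2} + 2} = G'(y).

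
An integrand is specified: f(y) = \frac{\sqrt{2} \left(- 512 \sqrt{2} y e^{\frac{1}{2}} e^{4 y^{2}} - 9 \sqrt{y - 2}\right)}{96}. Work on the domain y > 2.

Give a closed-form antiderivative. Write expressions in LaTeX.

Recover f(y) by differentiating a candidate F(y); any mismatch rules it out.
Check: d/dy[- \frac{3 \sqrt{2} y \sqrt{y - 2} - 6 \sqrt{2} \sqrt{y - 2} + 64 e^{\frac{1}{2}} e^{4 y^{2}}}{48}] = \frac{- 1024 y \sqrt{y - 2} e^{\frac{1}{2}} e^{4 y^{2}} - 9 \sqrt{2} y + 18 \sqrt{2}}{96 \sqrt{y - 2}}, which equals f(y).

An antiderivative is F(y) = - \frac{3 \sqrt{2} y \sqrt{y - 2} - 6 \sqrt{2} \sqrt{y - 2} + 64 e^{\frac{1}{2}} e^{4 y^{2}}}{48}.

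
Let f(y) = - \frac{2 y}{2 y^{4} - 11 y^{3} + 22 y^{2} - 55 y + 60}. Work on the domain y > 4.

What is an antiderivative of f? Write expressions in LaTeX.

Factor the denominator (\left(y - 4\right) \left(2 y - 3\right) \left(y^{2} + 5\right)) and decompose: f = - \frac{2 \left(2 y - 55\right)}{609 \left(y^{2} + 5\right)} + \frac{24}{145 \left(2 y - 3\right)} - \frac{8}{105 \left(y - 4\right)}; each piece integrates to a log, atan, or power term.
Check: d/dy[- \frac{8 \log{\left(y - 4 \right)}}{105} + \frac{12 \log{\left(y - \frac{3}{2} \right)}}{145} - \frac{2 \log{\left(y^{2} + 5 \right)}}{609} + \frac{22 \sqrt{5} \operatorname{atan}{\left(\frac{\sqrt{5} y}{5} \right)}}{609}] = - \frac{2 y}{2 y^{4} - 11 y^{3} + 22 y^{2} - 55 y + 60} = f(y).

An antiderivative is F(y) = - \frac{8 \log{\left(y - 4 \right)}}{105} + \frac{12 \log{\left(y - \frac{3}{2} \right)}}{145} - \frac{2 \log{\left(y^{2} + 5 \right)}}{609} + \frac{22 \sqrt{5} \operatorname{atan}{\left(\frac{\sqrt{5} y}{5} \right)}}{609}.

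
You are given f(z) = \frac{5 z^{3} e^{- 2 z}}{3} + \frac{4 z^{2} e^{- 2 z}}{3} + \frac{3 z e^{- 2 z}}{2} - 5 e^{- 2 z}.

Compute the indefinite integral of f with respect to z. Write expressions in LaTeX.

F(z) = \frac{\left(- 10 z^{3} - 23 z^{2} - 32 z + 14\right) e^{- 2 z}}{12} + C

Recognize the product-rule pattern: f = u'v + uv' with u = - \frac{5 z^{3}}{6} - \frac{23 z^{2}}{12} - \frac{8 z}{3} + \frac{7}{6}, v = e^{- 2 z}, so integration by parts undoes it.
Check: d/dz[\frac{\left(- 10 z^{3} - 23 z^{2} - 32 z + 14\right) e^{- 2 z}}{12}] = \frac{\left(10 z^{3} + 8 z^{2} + 9 z - 30\right) e^{- 2 z}}{6}, which equals f(z).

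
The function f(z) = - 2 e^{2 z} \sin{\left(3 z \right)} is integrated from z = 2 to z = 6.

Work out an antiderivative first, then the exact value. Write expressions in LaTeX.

Since d/dz undoes antidifferentiation here, F'(z) = f(z) is required of F(z).
F(z) = - \frac{4 e^{2 z} \sin{\left(3 z \right)}}{13} + \frac{6 e^{2 z} \cos{\left(3 z \right)}}{13} is an antiderivative of f.
Check: d/dz[- \frac{4 e^{2 z} \sin{\left(3 z \right)}}{13} + \frac{6 e^{2 z} \cos{\left(3 z \right)}}{13}] = - 2 e^{2 z} \sin{\left(3 z \right)} = f(z).
F(6) = - \frac{4 e^{12} \sin{\left(18 \right)}}{13} + \frac{6 e^{12} \cos{\left(18 \right)}}{13}; F(2) = - \frac{4 e^{4} \sin{\left(6 \right)}}{13} + \frac{6 e^{4} \cos{\left(6 \right)}}{13}.
Integral = F(6) - F(2) = - \frac{6 e^{4} \cos{\left(6 \right)}}{13} + \frac{4 e^{4} \sin{\left(6 \right)}}{13} - \frac{4 e^{12} \sin{\left(18 \right)}}{13} + \frac{6 e^{12} \cos{\left(18 \right)}}{13}.

Antiderivative: F(z) = - \frac{4 e^{2 z} \sin{\left(3 z \right)}}{13} + \frac{6 e^{2 z} \cos{\left(3 z \right)}}{13}; value = - \frac{6 e^{4} \cos{\left(6 \right)}}{13} + \frac{4 e^{4} \sin{\left(6 \right)}}{13} - \frac{4 e^{12} \sin{\left(18 \right)}}{13} + \frac{6 e^{12} \cos{\left(18 \right)}}{13}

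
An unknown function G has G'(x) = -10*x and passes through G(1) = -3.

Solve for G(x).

Whatever form G(x) takes, its d/dx must return the stated G'(x).
A general antiderivative is -5*x**2 + C.
The condition gives C = -3 - (-5) = 2.
So G(x) = 2 - 5*x**2.
Check: d/dx[2 - 5*x**2] = -10*x = G'(x).

G(x) = 2 - 5*x**2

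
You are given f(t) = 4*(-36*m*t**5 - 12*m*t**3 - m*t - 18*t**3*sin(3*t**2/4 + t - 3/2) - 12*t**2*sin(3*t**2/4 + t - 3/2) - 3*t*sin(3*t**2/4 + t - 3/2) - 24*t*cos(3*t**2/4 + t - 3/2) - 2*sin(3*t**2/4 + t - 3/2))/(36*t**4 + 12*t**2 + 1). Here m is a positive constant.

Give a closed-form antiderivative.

An antiderivative is F(t) = -2*m*t**2 + 8*cos(3*t**2/4 + t - 3/2)/(6*t**2 + 1).

Whatever form F(t) takes, F'(t) = f(t) is non-negotiable.
Check: d/dt[-2*m*t**2 + 8*cos(3*t**2/4 + t - 3/2)/(6*t**2 + 1)] = (-144*m*t**5 - 48*m*t**3 - 4*m*t - 72*t**3*sin(3*t**2/4 + t - 3/2) - 48*t**2*sin(3*t**2/4 + t - 3/2) - 12*t*sin(3*t**2/4 + t - 3/2) - 96*t*cos(3*t**2/4 + t - 3/2) - 8*sin(3*t**2/4 + t - 3/2))/(36*t**4 + 12*t**2 + 1), which equals f(t).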